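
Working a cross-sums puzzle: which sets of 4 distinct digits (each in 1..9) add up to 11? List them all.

{1,2,3,5}

4 distinct digits from 1–9 sum between 10 and 30.
Only one set works: {1,2,3,5}.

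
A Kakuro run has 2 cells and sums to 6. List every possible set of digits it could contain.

{1,5}; {2,4}

2 distinct digits from 1–9 sum between 3 and 17.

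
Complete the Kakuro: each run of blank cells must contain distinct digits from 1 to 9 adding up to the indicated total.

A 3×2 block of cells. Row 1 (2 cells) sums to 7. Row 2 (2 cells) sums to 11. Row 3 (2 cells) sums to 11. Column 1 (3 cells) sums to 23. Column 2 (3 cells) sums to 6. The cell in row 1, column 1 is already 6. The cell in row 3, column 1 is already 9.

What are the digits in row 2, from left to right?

8 3

23 in 3 cells must be {6,8,9}; 6 in 3 cells must be {1,2,3}.
(1,2) = 7 − 6 = 1 completes the 7 across.
(2,1) = 23 − 15 = 8 completes the 23 down.
(2,2) = 11 − 8 = 3 completes the 11 across.
(3,2) = 11 − 9 = 2 completes the 11 across.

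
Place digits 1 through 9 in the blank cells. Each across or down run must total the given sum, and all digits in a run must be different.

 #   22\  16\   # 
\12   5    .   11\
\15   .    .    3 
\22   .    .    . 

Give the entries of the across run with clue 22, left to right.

9, 5, 8

R1C2 = 12 − 5 = 7 completes the 12 across.
Given what's placed, R2C1 must be 8 to fit the 15 across and 22 down.
R2C2 = 15 − 11 = 4 completes the 15 across.
R3C1 = 22 − 13 = 9 completes the 22 down.
R3C2 = 16 − 11 = 5 completes the 16 down.
R3C3 = 22 − 14 = 8 completes the 22 across.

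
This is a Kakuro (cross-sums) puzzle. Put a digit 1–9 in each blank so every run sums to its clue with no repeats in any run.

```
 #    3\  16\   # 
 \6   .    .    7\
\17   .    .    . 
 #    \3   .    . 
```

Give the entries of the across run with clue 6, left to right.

1, 5

3 in 2 cells must be {1,2}.
Nothing is forced directly, so branch on R3C2, whose candidates are 1 or 2. If R3C2 = 1: then R1C2 would have to be in {1,2,4,5} for the 6 across but in {6,7,8,9} for the 16 down — contradiction. So R3C2 = 2.
R1C2 = 5: the only remaining digit allowed by both the 6 across and the 16 down.
R2C2 = 16 − 7 = 9 completes the 16 down.
R3C3 = 3 − 2 = 1 completes the 3 across.
R1C1 = 6 − 5 = 1 completes the 6 across.
R2C1 = 3 − 1 = 2 completes the 3 down.
R2C3 = 17 − 11 = 6 completes the 17 across.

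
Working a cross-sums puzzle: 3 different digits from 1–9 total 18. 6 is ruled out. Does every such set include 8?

Counterexample: {2,7,9} sums to 18 under that restriction without using 8.

No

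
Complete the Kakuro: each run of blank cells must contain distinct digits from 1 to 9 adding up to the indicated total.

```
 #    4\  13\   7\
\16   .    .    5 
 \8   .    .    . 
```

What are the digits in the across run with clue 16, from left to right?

4 in 2 cells must be {1,3}.
Given what's placed, R1C1 must be 3 to fit the 16 across and 4 down.
R1C2 = 16 − 8 = 8 completes the 16 across.
R2C1 = 4 − 3 = 1 completes the 4 down.
R2C2 = 13 − 8 = 5 completes the 13 down.
R2C3 = 8 − 6 = 2 completes the 8 across.

3 8 5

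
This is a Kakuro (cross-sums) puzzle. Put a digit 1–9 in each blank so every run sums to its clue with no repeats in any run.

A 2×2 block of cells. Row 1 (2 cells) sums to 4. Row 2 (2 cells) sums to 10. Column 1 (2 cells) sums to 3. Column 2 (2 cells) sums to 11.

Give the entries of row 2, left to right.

2 8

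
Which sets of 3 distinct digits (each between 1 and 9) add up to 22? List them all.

{5,8,9}; {6,7,9}

3 distinct digits from 1–9 sum between 6 and 24.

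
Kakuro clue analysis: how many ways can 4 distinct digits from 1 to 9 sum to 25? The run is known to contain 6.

4 distinct digits from 1–9 sum between 10 and 30.
Keeping only sets containing 6.
Enumerating: {2,6,8,9}, {3,6,7,9}, {4,6,7,8}.

3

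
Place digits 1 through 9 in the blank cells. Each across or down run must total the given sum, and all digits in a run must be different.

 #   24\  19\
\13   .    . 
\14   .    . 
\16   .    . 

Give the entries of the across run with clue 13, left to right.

16 in 2 cells must be {7,9}; 24 in 3 cells must be {7,8,9}.
Nothing is forced directly, so branch on R2C1, whose candidates are 8 or 9. If R2C1 = 9: that forces R2C2 = 5, R3C1 = 7, after which R3C2 would have to be in {9} for the 16 across but in {6,8} for the 19 down — contradiction. So R2C1 = 8.
R2C2 = 14 − 8 = 6 completes the 14 across.
Given what's placed, R3C2 must be 9 to fit the 16 across and 19 down.
R1C2 = 19 − 15 = 4 completes the 19 down.
R3C1 = 16 − 9 = 7 completes the 16 across.
R1C1 = 13 − 4 = 9 completes the 13 across.

9 4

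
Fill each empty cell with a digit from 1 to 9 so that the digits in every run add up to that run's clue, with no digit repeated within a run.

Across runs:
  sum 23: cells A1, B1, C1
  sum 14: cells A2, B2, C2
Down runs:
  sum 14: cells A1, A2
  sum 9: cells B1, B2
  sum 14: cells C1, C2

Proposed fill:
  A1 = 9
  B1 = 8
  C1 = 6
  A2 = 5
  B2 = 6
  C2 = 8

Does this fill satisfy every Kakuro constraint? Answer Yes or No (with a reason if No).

No — the down run B1–B2 sums to 14, not 9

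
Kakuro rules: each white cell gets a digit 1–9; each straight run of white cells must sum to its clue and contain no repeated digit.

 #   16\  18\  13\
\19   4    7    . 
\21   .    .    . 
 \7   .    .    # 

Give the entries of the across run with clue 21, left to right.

R1C3 = 19 − 11 = 8 completes the 19 across.
R2C3 = 13 − 8 = 5 completes the 13 down.
R2C2 = 9: the only remaining digit allowed by both the 21 across and the 18 down.
R3C2 = 18 − 16 = 2 completes the 18 down.
R2C1 = 21 − 14 = 7 completes the 21 across.
R3C1 = 7 − 2 = 5 completes the 7 across.

7 9 5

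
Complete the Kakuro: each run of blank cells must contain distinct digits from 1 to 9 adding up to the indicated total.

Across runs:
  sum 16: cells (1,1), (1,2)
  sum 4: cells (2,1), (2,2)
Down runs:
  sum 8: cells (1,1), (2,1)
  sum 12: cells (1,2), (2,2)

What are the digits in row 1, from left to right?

16 in 2 cells must be {7,9}; 4 in 2 cells must be {1,3}.
The 16 across and the 8 down share only 7, so (1,1) = 7.
(1,2) = 16 − 7 = 9 completes the 16 across.
(2,1) = 8 − 7 = 1 completes the 8 down.
(2,2) = 4 − 1 = 3 completes the 4 across.

7 9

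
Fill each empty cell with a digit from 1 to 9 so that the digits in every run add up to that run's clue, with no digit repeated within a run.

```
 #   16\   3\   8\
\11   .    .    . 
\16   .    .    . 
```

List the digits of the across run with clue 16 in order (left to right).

16 in 2 cells must be {7,9}; 3 in 2 cells must be {1,2}.
The 11 across and the 16 down share only 7, so R1C1 = 7.
Given what's placed, R1C2 must be 1 to fit the 11 across and 3 down.
R1C3 = 11 − 8 = 3 completes the 11 across.
R2C1 = 16 − 7 = 9 completes the 16 down.
R2C2 = 3 − 1 = 2 completes the 3 down.
R2C3 = 16 − 11 = 5 completes the 16 across.

9, 2, 5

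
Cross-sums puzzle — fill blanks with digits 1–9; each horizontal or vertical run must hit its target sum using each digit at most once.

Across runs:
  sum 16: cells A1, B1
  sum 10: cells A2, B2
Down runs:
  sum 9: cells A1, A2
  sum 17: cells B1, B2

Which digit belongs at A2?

2

16 in 2 cells must be {7,9}; 17 in 2 cells must be {8,9}.
The 16 across and the 9 down share only 7, so A1 = 7.
B1 = 16 − 7 = 9 completes the 16 across.
A2 = 9 − 7 = 2 completes the 9 down.
B2 = 10 − 2 = 8 completes the 10 across.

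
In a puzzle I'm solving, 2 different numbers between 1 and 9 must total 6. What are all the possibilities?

{1,5}; {2,4}

2 distinct digits from 1–9 sum between 3 and 17.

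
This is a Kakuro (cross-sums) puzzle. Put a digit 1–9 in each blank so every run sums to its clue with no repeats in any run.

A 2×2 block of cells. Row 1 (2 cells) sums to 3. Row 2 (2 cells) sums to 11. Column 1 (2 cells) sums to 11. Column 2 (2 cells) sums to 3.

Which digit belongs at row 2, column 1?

3 in 2 cells must be {1,2}.
The 3 across and the 11 down share only 2, so (1,1) = 2.
(1,2) = 3 − 2 = 1 completes the 3 across.
(2,1) = 11 − 2 = 9 completes the 11 down.
(2,2) = 11 − 9 = 2 completes the 11 across.

9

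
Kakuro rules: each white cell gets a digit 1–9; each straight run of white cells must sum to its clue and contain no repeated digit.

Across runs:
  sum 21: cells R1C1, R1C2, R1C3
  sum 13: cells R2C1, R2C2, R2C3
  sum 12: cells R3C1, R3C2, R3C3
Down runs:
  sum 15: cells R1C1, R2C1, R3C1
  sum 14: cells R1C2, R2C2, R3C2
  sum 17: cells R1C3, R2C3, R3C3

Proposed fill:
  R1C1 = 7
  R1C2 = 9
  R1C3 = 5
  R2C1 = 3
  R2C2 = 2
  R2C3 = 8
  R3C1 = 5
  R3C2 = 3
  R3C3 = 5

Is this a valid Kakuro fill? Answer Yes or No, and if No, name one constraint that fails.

No — the down run R1C3–R3C3 sums to 18, not 17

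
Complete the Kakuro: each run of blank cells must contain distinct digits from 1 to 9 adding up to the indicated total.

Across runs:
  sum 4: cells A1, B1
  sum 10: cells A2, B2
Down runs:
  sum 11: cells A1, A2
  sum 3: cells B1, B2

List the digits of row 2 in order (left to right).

8 2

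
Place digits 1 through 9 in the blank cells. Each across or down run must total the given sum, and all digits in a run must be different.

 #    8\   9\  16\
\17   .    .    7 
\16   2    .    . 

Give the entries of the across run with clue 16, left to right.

2, 5, 9

16 in 2 cells must be {7,9}.
R1C1 = 8 − 2 = 6 completes the 8 down.
R1C2 = 17 − 13 = 4 completes the 17 across.
R2C2 = 9 − 4 = 5 completes the 9 down.
R2C3 = 16 − 7 = 9 completes the 16 across.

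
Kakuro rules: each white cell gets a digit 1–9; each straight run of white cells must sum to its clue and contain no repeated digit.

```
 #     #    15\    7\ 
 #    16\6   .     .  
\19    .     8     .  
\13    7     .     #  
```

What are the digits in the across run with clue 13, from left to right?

7 6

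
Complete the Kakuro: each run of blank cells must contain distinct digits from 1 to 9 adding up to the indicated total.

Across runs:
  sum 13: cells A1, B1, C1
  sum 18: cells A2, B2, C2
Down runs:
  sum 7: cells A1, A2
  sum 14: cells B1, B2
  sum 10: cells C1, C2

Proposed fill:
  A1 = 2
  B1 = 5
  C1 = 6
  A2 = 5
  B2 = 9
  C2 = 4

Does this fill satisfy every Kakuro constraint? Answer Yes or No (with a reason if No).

Yes

Across: 2+5+6=13; 5+9+4=18. Down: 2+5=7; 5+9=14; 6+4=10. No digit repeats within any run.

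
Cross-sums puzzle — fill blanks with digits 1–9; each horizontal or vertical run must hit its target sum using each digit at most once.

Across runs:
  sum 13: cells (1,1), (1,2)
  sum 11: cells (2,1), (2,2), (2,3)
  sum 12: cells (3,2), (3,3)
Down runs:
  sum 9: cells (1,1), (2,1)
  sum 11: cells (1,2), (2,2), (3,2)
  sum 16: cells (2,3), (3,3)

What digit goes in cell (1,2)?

7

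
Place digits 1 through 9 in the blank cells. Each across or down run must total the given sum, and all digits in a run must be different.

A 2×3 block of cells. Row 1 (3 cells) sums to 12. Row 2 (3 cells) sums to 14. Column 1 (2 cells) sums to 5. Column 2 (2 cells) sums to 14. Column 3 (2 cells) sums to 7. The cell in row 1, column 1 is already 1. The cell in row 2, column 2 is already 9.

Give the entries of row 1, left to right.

1 5 6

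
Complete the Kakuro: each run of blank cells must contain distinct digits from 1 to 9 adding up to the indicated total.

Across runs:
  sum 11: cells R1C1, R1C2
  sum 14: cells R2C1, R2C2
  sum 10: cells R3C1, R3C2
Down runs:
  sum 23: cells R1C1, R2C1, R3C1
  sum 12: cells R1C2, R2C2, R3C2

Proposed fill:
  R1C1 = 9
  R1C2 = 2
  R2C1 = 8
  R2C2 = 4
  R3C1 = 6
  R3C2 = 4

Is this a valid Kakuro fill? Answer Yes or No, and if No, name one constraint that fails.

No — the across run R2C1–R2C2 sums to 12, not 14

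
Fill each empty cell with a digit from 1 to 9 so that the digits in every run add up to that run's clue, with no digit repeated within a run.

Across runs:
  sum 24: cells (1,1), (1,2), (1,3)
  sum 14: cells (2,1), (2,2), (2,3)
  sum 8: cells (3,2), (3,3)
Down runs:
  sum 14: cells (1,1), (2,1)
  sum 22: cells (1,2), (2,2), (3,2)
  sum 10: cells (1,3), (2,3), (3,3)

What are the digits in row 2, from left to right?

6 7 1

24 in 3 cells must be {7,8,9}.
Only 7 fits (1,3) under both its across sum 24 and down sum 10.
Nothing is forced directly, so branch on (1,1), whose candidates are 8 or 9. If (1,1) = 9: that forces (1,2) = 8, (2,1) = 5, after which (2,2) would have to be in {1,2,3,6,7,8} for the 14 across but in {5,9} for the 22 down — contradiction. So (1,1) = 8.
(1,2) = 24 − 15 = 9 completes the 24 across.
(2,1) = 14 − 8 = 6 completes the 14 down.
(2,3) = 1: the only remaining digit allowed by both the 14 across and the 10 down.
(3,3) = 10 − 8 = 2 completes the 10 down.
(2,2) = 14 − 7 = 7 completes the 14 across.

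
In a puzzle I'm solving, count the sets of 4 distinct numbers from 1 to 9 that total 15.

6

4 distinct digits from 1–9 sum between 10 and 30.
Enumerating: {1,2,3,9}, {1,2,4,8}, {1,2,5,7}, {1,3,4,7}, {1,3,5,6}, {2,3,4,6}.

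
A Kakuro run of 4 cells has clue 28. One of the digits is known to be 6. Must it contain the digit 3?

No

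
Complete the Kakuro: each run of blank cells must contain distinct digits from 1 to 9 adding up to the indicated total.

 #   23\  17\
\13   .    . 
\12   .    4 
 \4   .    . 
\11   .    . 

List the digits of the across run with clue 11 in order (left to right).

9 2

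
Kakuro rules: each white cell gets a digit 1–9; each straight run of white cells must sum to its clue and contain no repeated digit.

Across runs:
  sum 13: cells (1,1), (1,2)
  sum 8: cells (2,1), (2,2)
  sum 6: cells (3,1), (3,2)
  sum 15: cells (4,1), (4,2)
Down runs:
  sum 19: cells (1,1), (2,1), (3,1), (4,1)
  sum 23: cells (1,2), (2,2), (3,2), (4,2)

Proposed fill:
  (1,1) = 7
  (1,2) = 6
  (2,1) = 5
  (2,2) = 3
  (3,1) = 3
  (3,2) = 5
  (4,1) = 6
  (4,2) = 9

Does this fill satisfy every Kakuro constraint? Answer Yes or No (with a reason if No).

No — the down run (1,1)–(4,1) sums to 21, not 19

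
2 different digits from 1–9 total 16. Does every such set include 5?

No

The only way to make 16 from 2 distinct digits is {7,9}, which does not contain 5.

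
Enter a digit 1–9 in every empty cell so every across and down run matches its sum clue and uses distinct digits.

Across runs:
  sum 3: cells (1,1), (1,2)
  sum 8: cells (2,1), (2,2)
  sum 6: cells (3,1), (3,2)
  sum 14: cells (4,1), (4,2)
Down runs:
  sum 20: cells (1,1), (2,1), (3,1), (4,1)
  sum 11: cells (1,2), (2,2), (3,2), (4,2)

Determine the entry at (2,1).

3 in 2 cells must be {1,2}; 11 in 4 cells must be {1,2,3,5}.
Only 5 fits (4,2) under both its across sum 14 and down sum 11.
(4,1) = 14 − 5 = 9 completes the 14 across.
Nothing is forced directly, so branch on (1,1), whose candidates are 1 or 2. If (1,1) = 1: that forces (1,2) = 2, (3,2) = 1, (2,2) = 3, after which (3,1) would have to be in {5} for the 6 across but in {2,3,4,6,7,8} for the 20 down — contradiction. So (1,1) = 2.
(1,2) = 3 − 2 = 1 completes the 3 across.
(3,2) = 2: the only remaining digit allowed by both the 6 across and the 11 down.
(2,2) = 11 − 8 = 3 completes the 11 down.
(3,1) = 6 − 2 = 4 completes the 6 across.
(2,1) = 8 − 3 = 5 completes the 8 across.

5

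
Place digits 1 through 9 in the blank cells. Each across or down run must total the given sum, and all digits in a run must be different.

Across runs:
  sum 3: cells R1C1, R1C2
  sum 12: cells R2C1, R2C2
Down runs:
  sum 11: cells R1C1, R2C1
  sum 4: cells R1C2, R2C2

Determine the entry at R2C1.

9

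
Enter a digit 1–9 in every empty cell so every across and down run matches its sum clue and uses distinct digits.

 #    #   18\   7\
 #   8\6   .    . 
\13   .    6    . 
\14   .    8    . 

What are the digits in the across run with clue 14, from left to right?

5 8 1

7 in 3 cells must be {1,2,4}.
R1C2 = 18 − 14 = 4 completes the 18 down.
R1C3 = 6 − 4 = 2 completes the 6 across.
Given what's placed, R2C3 must be 4 to fit the 13 across and 7 down.
R3C3 = 7 − 6 = 1 completes the 7 down.
R2C1 = 13 − 10 = 3 completes the 13 across.
R3C1 = 14 − 9 = 5 completes the 14 across.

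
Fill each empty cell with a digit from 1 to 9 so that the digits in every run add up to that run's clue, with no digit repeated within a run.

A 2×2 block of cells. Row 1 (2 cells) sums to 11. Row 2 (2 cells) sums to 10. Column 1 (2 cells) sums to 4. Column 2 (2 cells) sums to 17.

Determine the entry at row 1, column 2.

8

4 in 2 cells must be {1,3}; 17 in 2 cells must be {8,9}.
The 11 across and the 4 down share only 3, so (1,1) = 3.
(1,2) = 11 − 3 = 8 completes the 11 across.
(2,1) = 4 − 3 = 1 completes the 4 down.
(2,2) = 10 − 1 = 9 completes the 10 across.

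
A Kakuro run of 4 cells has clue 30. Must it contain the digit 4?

The only way to make 30 from 4 distinct digits is {6,7,8,9}, which does not contain 4.

No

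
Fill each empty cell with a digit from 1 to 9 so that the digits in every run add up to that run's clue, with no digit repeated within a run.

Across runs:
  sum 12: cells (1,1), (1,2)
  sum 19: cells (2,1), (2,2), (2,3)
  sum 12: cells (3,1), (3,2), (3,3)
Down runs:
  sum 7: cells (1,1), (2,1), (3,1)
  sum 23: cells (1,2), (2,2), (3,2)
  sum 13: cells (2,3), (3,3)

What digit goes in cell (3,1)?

1

7 in 3 cells must be {1,2,4}; 23 in 3 cells must be {6,8,9}.
Only 4 fits (1,1) under both its across sum 12 and down sum 7.
(1,2) = 12 − 4 = 8 completes the 12 across.
Given what's placed, (2,1) must be 2 to fit the 19 across and 7 down.
(2,2) = 9: the only remaining digit allowed by both the 19 across and the 23 down.
(2,3) = 19 − 11 = 8 completes the 19 across.
(3,1) = 7 − 6 = 1 completes the 7 down.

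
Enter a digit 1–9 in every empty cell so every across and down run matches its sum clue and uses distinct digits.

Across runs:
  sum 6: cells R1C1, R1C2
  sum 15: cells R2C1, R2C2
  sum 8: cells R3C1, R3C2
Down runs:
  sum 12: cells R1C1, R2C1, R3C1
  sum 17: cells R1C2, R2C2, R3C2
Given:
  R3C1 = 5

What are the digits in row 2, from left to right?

Given what's placed, R2C1 must be 6 to fit the 15 across and 12 down.
R2C2 = 15 − 6 = 9 completes the 15 across.
R3C2 = 8 − 5 = 3 completes the 8 across.
R1C1 = 12 − 11 = 1 completes the 12 down.
R1C2 = 6 − 1 = 5 completes the 6 across.

6 9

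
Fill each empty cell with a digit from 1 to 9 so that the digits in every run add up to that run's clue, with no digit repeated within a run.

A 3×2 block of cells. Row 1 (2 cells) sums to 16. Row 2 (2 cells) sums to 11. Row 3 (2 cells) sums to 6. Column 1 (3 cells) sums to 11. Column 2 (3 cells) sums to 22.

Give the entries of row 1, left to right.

7, 9

16 in 2 cells must be {7,9}.
The 16 across and the 11 down share only 7, so (1,1) = 7.
(1,2) = 16 − 7 = 9 completes the 16 across.
Given what's placed, (2,1) must be 3 to fit the 11 across and 11 down.
(2,2) = 11 − 3 = 8 completes the 11 across.
(3,1) = 11 − 10 = 1 completes the 11 down.
(3,2) = 6 − 1 = 5 completes the 6 across.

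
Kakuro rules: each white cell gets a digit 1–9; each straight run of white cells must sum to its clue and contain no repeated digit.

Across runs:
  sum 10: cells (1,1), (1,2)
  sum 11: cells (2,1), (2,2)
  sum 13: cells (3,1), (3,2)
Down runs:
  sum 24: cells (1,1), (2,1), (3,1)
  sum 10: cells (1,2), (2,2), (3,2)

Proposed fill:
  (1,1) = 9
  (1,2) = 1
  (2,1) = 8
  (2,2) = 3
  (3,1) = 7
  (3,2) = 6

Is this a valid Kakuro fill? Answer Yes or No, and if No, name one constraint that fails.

Yes

Across: 9+1=10; 8+3=11; 7+6=13. Down: 9+8+7=24; 1+3+6=10. No digit repeats within any run.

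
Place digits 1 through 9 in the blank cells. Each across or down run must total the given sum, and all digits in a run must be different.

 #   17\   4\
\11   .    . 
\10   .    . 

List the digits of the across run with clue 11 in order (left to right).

8, 3

17 in 2 cells must be {8,9}; 4 in 2 cells must be {1,3}.
The 11 across and the 4 down share only 3, so R1C2 = 3.
R2C2 = 4 − 3 = 1 completes the 4 down.
R1C1 = 11 − 3 = 8 completes the 11 across.
R2C1 = 10 − 1 = 9 completes the 10 across.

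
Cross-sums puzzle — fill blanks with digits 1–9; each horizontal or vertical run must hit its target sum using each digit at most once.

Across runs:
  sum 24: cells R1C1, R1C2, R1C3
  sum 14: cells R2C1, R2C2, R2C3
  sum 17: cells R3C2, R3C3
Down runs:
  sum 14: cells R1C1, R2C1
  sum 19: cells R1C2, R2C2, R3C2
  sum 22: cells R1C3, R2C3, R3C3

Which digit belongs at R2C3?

5

24 in 3 cells must be {7,8,9}; 17 in 2 cells must be {8,9}.
Nothing is forced directly, so branch on R1C2, whose candidates are 7 or 8 or 9. If R1C2 = 8: that forces R1C1 = 9, R1C3 = 7, R2C1 = 5, R2C3 = 6, R3C2 = 9, after which R3C3 would have to be in {8} for the 17 across but in {9} for the 22 down — contradiction. If R1C2 = 9: that forces R1C1 = 8, R1C3 = 7, R2C1 = 6, after which R2C3 would have to be in {1,3,5,7} for the 14 across but in {6,9} for the 22 down — contradiction. So R1C2 = 7.
Nothing is forced directly, so branch on R1C1, whose candidates are 8 or 9. If R1C1 = 9: that forces R1C3 = 8, R2C1 = 5, after which R2C3 would have to be in {1,2,3,6,7,8} for the 14 across but in {5,9} for the 22 down — contradiction. So R1C1 = 8.
R1C3 = 24 − 15 = 9 completes the 24 across.
R2C1 = 14 − 8 = 6 completes the 14 down.
R2C2 = 3: the only remaining digit allowed by both the 14 across and the 19 down.
R2C3 = 14 − 9 = 5 completes the 14 across.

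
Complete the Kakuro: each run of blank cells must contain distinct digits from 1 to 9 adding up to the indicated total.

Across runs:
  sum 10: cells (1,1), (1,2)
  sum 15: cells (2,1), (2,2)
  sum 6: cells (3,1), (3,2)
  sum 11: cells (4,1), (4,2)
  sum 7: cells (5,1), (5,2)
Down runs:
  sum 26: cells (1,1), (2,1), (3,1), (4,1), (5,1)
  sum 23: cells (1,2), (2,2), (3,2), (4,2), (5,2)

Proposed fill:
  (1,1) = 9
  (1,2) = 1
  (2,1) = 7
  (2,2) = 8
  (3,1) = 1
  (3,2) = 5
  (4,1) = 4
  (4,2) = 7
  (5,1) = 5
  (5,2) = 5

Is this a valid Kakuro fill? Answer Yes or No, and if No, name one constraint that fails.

No — the down run (1,2)–(5,2) sums to 26, not 23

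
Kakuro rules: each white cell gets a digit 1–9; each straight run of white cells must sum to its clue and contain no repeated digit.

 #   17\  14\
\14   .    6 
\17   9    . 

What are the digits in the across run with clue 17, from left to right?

9, 8

17 in 2 cells must be {8,9}.
R1C1 = 14 − 6 = 8 completes the 14 across.
R2C2 = 17 − 9 = 8 completes the 17 across.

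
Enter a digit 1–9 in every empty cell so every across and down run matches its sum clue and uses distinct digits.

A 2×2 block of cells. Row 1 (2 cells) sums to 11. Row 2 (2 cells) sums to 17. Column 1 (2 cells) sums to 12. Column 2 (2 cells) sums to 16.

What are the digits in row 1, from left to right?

4 7

17 in 2 cells must be {8,9}; 16 in 2 cells must be {7,9}.
The 17 across and the 16 down share only 9, so (2,2) = 9.
(1,2) = 16 − 9 = 7 completes the 16 down.
(2,1) = 17 − 9 = 8 completes the 17 across.
(1,1) = 11 − 7 = 4 completes the 11 across.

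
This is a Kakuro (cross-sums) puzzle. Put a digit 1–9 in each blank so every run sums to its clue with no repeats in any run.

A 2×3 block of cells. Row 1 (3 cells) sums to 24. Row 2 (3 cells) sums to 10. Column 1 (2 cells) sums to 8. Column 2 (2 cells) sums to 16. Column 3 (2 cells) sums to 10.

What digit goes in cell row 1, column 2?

9

24 in 3 cells must be {7,8,9}; 16 in 2 cells must be {7,9}.
The 24 across and the 8 down share only 7, so (1,1) = 7.
Given what's placed, (1,2) must be 9 to fit the 24 across and 16 down.
(1,3) = 24 − 16 = 8 completes the 24 across.
(2,1) = 8 − 7 = 1 completes the 8 down.
(2,2) = 16 − 9 = 7 completes the 16 down.
(2,3) = 10 − 8 = 2 completes the 10 across.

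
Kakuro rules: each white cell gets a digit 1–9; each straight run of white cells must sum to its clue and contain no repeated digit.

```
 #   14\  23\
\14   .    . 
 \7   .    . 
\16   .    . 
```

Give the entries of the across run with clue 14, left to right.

16 in 2 cells must be {7,9}; 23 in 3 cells must be {6,8,9}.
The 7 across and the 23 down share only 6, so R2C2 = 6.
Given what's placed, R3C2 must be 9 to fit the 16 across and 23 down.
R1C2 = 23 − 15 = 8 completes the 23 down.
R2C1 = 7 − 6 = 1 completes the 7 across.
R3C1 = 16 − 9 = 7 completes the 16 across.
R1C1 = 14 − 8 = 6 completes the 14 across.

6 8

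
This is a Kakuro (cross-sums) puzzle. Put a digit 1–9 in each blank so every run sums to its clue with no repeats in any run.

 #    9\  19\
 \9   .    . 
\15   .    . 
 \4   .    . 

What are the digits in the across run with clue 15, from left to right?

6 9

4 in 2 cells must be {1,3}.
The 15 across and the 9 down share only 6, so R2C1 = 6.
R2C2 = 15 − 6 = 9 completes the 15 across.
Given what's placed, R3C1 must be 1 to fit the 4 across and 9 down.
R3C2 = 4 − 1 = 3 completes the 4 across.
R1C1 = 9 − 7 = 2 completes the 9 down.
R1C2 = 9 − 2 = 7 completes the 9 across.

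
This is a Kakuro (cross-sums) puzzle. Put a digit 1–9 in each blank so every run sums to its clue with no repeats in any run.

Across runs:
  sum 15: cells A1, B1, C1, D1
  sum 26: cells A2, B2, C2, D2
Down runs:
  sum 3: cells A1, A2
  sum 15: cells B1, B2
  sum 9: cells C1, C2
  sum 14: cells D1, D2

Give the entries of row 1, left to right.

3 in 2 cells must be {1,2}.
Only 2 fits A2 under both its across sum 26 and down sum 3.
A1 = 3 − 2 = 1 completes the 3 down.
Nothing is forced directly, so branch on C2, whose candidates are 7 or 8. If C2 = 8: then C1 would have to be in {2,3,4,5,6,7,8,9} for the 15 across but in {1} for the 9 down — contradiction. So C2 = 7.
C1 = 9 − 7 = 2 completes the 9 down.
No cell is forced outright now. B2 can only be 8 or 9 (the digits allowed by both its 26 across and its 15 down). If B2 = 9: then B1 would have to be in {3,4,5,7,8,9} for the 15 across but in {6} for the 15 down — contradiction. So B2 = 8.
B1 = 15 − 8 = 7 completes the 15 down.
D1 = 15 − 10 = 5 completes the 15 across.

1 7 2 5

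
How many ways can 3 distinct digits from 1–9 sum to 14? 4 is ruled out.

5

3 distinct digits from 1–9 sum between 6 and 24.
Dropping sets that contain 4.
Enumerating: {1,5,8}, {1,6,7}, {2,3,9}, {2,5,7}, {3,5,6}.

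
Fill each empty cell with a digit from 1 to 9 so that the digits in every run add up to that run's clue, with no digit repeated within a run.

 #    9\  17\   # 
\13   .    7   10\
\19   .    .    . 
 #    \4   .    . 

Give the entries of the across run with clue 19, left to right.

4 in 2 cells must be {1,3}.
R1C1 = 13 − 7 = 6 completes the 13 across.
R2C1 = 9 − 6 = 3 completes the 9 down.
R2C2 = 9: the only remaining digit allowed by both the 19 across and the 17 down.
R2C3 = 19 − 12 = 7 completes the 19 across.
R3C2 = 17 − 16 = 1 completes the 17 down.
R3C3 = 4 − 1 = 3 completes the 4 across.

3, 9, 7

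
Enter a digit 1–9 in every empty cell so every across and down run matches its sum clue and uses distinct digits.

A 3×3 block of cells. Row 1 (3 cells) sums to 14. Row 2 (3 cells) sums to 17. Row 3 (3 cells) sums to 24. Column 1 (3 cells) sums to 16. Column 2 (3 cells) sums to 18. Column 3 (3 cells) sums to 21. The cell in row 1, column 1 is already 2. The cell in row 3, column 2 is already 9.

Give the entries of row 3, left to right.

8 9 7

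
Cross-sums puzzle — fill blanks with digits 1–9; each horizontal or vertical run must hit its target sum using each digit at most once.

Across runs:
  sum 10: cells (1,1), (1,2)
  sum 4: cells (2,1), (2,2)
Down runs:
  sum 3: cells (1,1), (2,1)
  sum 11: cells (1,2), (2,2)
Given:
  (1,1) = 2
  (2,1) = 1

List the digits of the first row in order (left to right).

2, 8

4 in 2 cells must be {1,3}; 3 in 2 cells must be {1,2}.
(1,2) = 10 − 2 = 8 completes the 10 across.
(2,2) = 4 − 1 = 3 completes the 4 across.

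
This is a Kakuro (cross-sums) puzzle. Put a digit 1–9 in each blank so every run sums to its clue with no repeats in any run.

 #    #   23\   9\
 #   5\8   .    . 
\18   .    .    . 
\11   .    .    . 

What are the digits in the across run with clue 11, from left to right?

23 in 3 cells must be {6,8,9}.
Only 6 fits R1C2 under both its across sum 8 and down sum 23.
R1C3 = 8 − 6 = 2 completes the 8 across.
Given what's placed, R3C2 must be 8 to fit the 11 across and 23 down.
R3C3 = 1: the only remaining digit allowed by both the 11 across and the 9 down.
R2C2 = 23 − 14 = 9 completes the 23 down.
R2C3 = 9 − 3 = 6 completes the 9 down.
R3C1 = 11 − 9 = 2 completes the 11 across.

2 8 1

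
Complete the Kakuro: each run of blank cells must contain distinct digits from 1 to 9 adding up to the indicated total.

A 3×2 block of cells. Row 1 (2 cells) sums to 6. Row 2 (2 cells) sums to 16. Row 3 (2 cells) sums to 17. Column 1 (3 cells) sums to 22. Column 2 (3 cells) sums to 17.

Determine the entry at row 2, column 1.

9

16 in 2 cells must be {7,9}; 17 in 2 cells must be {8,9}.
The 6 across and the 22 down share only 5, so (1,1) = 5.
(1,2) = 6 − 5 = 1 completes the 6 across.
Given what's placed, (2,1) must be 9 to fit the 16 across and 22 down.
(2,2) = 16 − 9 = 7 completes the 16 across.
(3,1) = 22 − 14 = 8 completes the 22 down.
(3,2) = 17 − 8 = 9 completes the 17 across.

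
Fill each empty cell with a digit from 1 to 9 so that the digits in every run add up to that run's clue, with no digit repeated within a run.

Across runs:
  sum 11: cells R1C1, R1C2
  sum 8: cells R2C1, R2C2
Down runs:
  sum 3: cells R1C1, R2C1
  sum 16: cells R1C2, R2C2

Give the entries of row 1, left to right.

3 in 2 cells must be {1,2}; 16 in 2 cells must be {7,9}.
The 11 across and the 3 down share only 2, so R1C1 = 2.
R1C2 = 11 − 2 = 9 completes the 11 across.
R2C1 = 3 − 2 = 1 completes the 3 down.
R2C2 = 8 − 1 = 7 completes the 8 across.

2, 9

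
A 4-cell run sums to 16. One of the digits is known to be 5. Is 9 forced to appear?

No

Counterexample: {1,2,5,8} sums to 16 under that restriction without using 9.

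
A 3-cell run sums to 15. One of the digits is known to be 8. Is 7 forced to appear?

No

Counterexample: {1,6,8} sums to 15 under that restriction without using 7.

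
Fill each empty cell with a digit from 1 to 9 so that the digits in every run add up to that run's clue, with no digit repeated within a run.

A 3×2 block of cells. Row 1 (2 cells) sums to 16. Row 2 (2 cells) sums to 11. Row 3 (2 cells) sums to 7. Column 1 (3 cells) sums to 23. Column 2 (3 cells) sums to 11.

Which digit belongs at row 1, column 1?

9

16 in 2 cells must be {7,9}; 23 in 3 cells must be {6,8,9}.
The 16 across and the 23 down share only 9, so (1,1) = 9.
(1,2) = 16 − 9 = 7 completes the 16 across.
Given what's placed, (2,2) must be 3 to fit the 11 across and 11 down.
(3,1) = 6: the only remaining digit allowed by both the 7 across and the 23 down.
(3,2) = 7 − 6 = 1 completes the 7 across.
(2,1) = 11 − 3 = 8 completes the 11 across.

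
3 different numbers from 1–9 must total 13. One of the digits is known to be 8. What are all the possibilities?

{1,4,8}; {2,3,8}

3 distinct digits from 1–9 sum between 6 and 24.
Keeping only sets containing 8.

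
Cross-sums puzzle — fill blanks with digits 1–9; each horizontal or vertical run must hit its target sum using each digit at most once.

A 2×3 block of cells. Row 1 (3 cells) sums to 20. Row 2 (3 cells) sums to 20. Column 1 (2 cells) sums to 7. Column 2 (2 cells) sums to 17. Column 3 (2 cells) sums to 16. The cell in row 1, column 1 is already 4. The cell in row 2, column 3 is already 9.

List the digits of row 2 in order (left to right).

3 8 9

17 in 2 cells must be {8,9}; 16 in 2 cells must be {7,9}.
(1,2) = 9: the only remaining digit allowed by both the 20 across and the 17 down.
(1,3) = 20 − 13 = 7 completes the 20 across.
(2,1) = 7 − 4 = 3 completes the 7 down.
(2,2) = 20 − 12 = 8 completes the 20 across.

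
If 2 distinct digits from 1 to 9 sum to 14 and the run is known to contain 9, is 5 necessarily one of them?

Yes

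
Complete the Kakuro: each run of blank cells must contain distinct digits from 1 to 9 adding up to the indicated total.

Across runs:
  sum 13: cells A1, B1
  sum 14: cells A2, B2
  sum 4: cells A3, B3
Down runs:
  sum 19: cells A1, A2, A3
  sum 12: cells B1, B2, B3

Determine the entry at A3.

4 in 2 cells must be {1,3}.
The 4 across and the 19 down share only 3, so A3 = 3.
B3 = 4 − 3 = 1 completes the 4 across.
Given what's placed, A2 must be 9 to fit the 14 across and 19 down.
B2 = 14 − 9 = 5 completes the 14 across.
A1 = 19 − 12 = 7 completes the 19 down.
B1 = 13 − 7 = 6 completes the 13 across.

3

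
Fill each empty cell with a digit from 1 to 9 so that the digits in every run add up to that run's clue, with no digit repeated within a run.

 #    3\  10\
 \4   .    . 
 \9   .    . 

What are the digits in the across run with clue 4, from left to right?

4 in 2 cells must be {1,3}; 3 in 2 cells must be {1,2}.
The 4 across and the 3 down share only 1, so R1C1 = 1.
R1C2 = 4 − 1 = 3 completes the 4 across.
R2C1 = 3 − 1 = 2 completes the 3 down.
R2C2 = 9 − 2 = 7 completes the 9 across.

1 3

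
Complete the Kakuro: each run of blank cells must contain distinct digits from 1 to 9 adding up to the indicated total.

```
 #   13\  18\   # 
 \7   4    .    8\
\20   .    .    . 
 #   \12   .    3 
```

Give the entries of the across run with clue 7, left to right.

4 3

R1C2 = 7 − 4 = 3 completes the 7 across.
R2C1 = 13 − 4 = 9 completes the 13 down.
R2C3 = 8 − 3 = 5 completes the 8 down.
R3C2 = 12 − 3 = 9 completes the 12 across.
R2C2 = 20 − 14 = 6 completes the 20 across.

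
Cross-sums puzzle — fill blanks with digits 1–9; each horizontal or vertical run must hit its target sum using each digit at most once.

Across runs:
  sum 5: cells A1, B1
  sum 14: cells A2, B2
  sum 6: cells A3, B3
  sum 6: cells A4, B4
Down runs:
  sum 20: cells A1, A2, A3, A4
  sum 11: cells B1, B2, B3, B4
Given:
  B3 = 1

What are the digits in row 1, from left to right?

11 in 4 cells must be {1,2,3,5}.
B2 = 5: the only remaining digit allowed by both the 14 across and the 11 down.
A3 = 6 − 1 = 5 completes the 6 across.
B4 = 2: the only remaining digit allowed by both the 6 across and the 11 down.
B1 = 11 − 8 = 3 completes the 11 down.
A2 = 14 − 5 = 9 completes the 14 across.
A4 = 6 − 2 = 4 completes the 6 across.
A1 = 5 − 3 = 2 completes the 5 across.

2 3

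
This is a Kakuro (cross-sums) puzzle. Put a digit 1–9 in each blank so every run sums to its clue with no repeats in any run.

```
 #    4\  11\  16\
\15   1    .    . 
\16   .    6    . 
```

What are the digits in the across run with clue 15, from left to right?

1, 5, 9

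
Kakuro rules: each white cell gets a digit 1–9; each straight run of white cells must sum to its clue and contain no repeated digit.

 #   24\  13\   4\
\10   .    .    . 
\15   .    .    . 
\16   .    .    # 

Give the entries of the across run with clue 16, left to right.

16 in 2 cells must be {7,9}; 24 in 3 cells must be {7,8,9}; 4 in 2 cells must be {1,3}.
Only 7 fits R1C1 under both its across sum 10 and down sum 24.
Given what's placed, R1C3 must be 1 to fit the 10 across and 4 down.
R2C3 = 4 − 1 = 3 completes the 4 down.
R3C1 = 9: the only remaining digit allowed by both the 16 across and the 24 down.
R3C2 = 16 − 9 = 7 completes the 16 across.

9 7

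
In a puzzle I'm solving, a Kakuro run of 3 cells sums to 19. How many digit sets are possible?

3 distinct digits from 1–9 sum between 6 and 24.
Enumerating: {2,8,9}, {3,7,9}, {4,6,9}, {4,7,8}, {5,6,8}.

5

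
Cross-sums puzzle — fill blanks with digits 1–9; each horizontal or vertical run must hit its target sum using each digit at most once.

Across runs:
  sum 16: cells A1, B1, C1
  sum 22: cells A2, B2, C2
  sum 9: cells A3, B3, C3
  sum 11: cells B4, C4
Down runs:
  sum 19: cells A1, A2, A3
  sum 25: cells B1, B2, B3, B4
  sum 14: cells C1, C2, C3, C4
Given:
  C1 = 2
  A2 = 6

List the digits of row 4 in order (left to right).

7 4

C2 = 7: the only remaining digit allowed by both the 22 across and the 14 down.
C4 = 4: the only remaining digit allowed by both the 11 across and the 14 down.
B2 = 22 − 13 = 9 completes the 22 across.
C3 = 14 − 13 = 1 completes the 14 down.
B4 = 11 − 4 = 7 completes the 11 across.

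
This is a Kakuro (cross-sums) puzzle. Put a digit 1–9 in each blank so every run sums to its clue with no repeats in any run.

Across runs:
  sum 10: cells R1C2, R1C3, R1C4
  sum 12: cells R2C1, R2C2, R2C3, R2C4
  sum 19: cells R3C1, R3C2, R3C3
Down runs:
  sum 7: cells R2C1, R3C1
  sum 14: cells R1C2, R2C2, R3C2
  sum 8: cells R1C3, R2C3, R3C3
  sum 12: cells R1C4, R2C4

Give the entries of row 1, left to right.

Nothing is forced directly, so branch on R2C4, whose candidates are 3 or 4 or 5. If R2C4 = 3: then R1C4 would have to be in {1,2,3,4,5,6,7} for the 10 across but in {9} for the 12 down — contradiction. If R2C4 = 4: then R1C4 would have to be in {1,2,3,4,5,6,7} for the 10 across but in {8} for the 12 down — contradiction. So R2C4 = 5.
R1C4 = 12 − 5 = 7 completes the 12 down.
Nothing is forced directly, so branch on R1C2, whose candidates are 1 or 2. If R1C2 = 1: that forces R1C3 = 2, R2C2 = 4, R2C3 = 1, R3C2 = 9, after which R3C3 would have to be in {2,3,4,6,7,8} for the 19 across but in {5} for the 8 down — contradiction. So R1C2 = 2.
R1C3 = 10 − 9 = 1 completes the 10 across.

2 1 7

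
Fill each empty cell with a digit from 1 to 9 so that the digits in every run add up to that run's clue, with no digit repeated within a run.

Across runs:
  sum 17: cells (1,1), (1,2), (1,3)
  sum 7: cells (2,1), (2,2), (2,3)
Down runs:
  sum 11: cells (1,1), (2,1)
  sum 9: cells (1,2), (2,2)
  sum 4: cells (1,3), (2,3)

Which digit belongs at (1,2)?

7 in 3 cells must be {1,2,4}; 4 in 2 cells must be {1,3}.
The 7 across and the 4 down share only 1, so (2,3) = 1.
(1,3) = 4 − 1 = 3 completes the 4 down.
Nothing is forced directly, so branch on (2,1), whose candidates are 2 or 4. If (2,1) = 4: then (1,1) would have to be in {5,6,8,9} for the 17 across but in {7} for the 11 down — contradiction. So (2,1) = 2.
(1,1) = 11 − 2 = 9 completes the 11 down.
(1,2) = 17 − 12 = 5 completes the 17 across.
(2,2) = 7 − 3 = 4 completes the 7 across.

5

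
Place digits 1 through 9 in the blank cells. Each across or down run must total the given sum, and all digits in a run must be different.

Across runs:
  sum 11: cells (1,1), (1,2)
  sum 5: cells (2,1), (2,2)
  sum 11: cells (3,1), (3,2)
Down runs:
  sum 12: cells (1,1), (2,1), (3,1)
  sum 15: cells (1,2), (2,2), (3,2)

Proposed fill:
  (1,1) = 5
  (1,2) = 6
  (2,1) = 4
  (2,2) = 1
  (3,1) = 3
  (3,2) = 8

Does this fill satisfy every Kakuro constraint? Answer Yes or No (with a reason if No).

Yes

Across: 5+6=11; 4+1=5; 3+8=11. Down: 5+4+3=12; 6+1+8=15. No digit repeats within any run.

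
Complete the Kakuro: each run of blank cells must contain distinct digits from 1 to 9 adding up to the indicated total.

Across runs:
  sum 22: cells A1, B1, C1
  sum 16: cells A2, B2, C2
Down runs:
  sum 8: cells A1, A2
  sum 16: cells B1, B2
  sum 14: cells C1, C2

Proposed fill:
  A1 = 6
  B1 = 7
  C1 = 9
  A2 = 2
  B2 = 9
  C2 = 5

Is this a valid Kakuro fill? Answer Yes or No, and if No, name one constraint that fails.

Across: 6+7+9=22; 2+9+5=16. Down: 6+2=8; 7+9=16; 9+5=14. No digit repeats within any run.

Yes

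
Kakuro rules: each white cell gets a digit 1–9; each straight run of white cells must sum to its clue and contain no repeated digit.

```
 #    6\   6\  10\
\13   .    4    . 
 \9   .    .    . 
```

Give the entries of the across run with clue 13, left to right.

R2C2 = 6 − 4 = 2 completes the 6 down.
Nothing is forced directly, so branch on R2C1, whose candidates are 1 or 4. If R2C1 = 1: then R1C1 would have to be in {1,2,3,6,7,8} for the 13 across but in {5} for the 6 down — contradiction. So R2C1 = 4.
R1C1 = 6 − 4 = 2 completes the 6 down.
R1C3 = 13 − 6 = 7 completes the 13 across.
R2C3 = 9 − 6 = 3 completes the 9 across.

2 4 7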